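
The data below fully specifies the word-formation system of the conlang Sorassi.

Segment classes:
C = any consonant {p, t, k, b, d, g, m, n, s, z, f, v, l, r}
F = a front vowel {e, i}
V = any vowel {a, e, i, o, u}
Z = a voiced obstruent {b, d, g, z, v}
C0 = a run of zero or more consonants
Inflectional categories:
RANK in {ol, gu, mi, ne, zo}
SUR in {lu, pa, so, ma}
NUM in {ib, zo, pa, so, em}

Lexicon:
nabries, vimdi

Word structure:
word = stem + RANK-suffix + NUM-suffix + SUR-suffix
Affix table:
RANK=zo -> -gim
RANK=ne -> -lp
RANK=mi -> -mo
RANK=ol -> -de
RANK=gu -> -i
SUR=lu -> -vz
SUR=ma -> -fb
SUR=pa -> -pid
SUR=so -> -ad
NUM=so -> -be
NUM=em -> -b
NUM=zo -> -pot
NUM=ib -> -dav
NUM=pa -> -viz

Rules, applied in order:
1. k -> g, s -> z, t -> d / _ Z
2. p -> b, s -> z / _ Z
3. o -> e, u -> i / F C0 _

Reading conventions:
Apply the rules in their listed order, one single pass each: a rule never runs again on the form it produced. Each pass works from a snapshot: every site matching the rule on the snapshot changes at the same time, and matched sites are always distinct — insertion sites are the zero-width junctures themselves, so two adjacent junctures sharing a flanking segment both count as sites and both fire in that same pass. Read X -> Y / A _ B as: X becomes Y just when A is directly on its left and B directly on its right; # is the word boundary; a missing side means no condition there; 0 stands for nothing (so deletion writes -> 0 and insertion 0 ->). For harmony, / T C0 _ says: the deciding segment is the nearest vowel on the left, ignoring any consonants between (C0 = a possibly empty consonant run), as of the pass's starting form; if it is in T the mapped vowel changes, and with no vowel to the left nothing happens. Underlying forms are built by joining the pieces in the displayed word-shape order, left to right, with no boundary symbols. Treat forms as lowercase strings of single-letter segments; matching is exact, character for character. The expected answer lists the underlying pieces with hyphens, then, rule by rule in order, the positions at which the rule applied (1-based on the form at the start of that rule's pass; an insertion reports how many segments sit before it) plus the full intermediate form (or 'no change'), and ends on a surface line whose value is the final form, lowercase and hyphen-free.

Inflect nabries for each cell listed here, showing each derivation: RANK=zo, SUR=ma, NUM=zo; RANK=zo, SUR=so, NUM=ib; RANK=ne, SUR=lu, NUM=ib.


cell RANK=zo, SUR=ma, NUM=zo:
underlying: nabries-gim-pot-fb
1. k -> g, s -> z, t -> d / _ Z: fires at position(s) 7: nabriezgimpotfb
2. p -> b, s -> z / _ Z: no change
3. o -> e, u -> i / F C0 _: fires at position(s) 12: nabriezgimpetfb
surface: nabriezgimpetfb

cell RANK=zo, SUR=so, NUM=ib:
underlying: nabries-gim-dav-ad
1. k -> g, s -> z, t -> d / _ Z: fires at position(s) 7: nabriezgimdavad
2. p -> b, s -> z / _ Z: no change
3. o -> e, u -> i / F C0 _: no change
surface: nabriezgimdavad

cell RANK=ne, SUR=lu, NUM=ib:
underlying: nabries-lp-dav-vz
1. k -> g, s -> z, t -> d / _ Z: no change
2. p -> b, s -> z / _ Z: fires at position(s) 9: nabrieslbdavvz
3. o -> e, u -> i / F C0 _: no change
surface: nabrieslbdavvz


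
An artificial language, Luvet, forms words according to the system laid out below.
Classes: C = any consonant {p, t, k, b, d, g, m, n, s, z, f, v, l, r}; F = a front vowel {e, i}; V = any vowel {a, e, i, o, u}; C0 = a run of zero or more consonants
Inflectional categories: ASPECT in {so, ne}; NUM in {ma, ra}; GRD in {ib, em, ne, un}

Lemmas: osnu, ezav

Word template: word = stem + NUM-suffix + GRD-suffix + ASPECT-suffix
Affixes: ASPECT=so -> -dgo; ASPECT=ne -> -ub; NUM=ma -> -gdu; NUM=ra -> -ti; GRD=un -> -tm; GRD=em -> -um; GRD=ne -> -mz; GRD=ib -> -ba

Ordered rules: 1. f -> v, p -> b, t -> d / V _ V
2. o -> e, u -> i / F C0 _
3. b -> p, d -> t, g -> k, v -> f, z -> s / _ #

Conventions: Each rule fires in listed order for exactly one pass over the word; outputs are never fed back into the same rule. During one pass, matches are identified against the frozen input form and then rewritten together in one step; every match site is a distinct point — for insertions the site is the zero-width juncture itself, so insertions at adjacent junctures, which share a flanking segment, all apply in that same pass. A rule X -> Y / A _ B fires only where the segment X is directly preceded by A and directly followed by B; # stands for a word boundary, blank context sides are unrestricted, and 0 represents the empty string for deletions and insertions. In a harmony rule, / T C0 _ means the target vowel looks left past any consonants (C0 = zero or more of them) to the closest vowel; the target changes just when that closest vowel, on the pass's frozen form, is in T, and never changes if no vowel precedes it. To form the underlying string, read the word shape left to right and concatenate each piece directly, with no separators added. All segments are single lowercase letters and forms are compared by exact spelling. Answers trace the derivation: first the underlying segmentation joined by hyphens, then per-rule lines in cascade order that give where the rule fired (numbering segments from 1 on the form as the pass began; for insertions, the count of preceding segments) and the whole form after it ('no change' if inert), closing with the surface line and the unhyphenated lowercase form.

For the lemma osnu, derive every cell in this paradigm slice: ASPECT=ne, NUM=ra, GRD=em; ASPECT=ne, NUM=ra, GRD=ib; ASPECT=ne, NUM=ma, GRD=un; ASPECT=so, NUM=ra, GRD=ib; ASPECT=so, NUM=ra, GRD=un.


cell ASPECT=ne, NUM=ra, GRD=em:
underlying: osnu-ti-um-ub
1. f -> v, p -> b, t -> d / V _ V: fires at position(s) 5: osnudiumub
2. o -> e, u -> i / F C0 _: fires at position(s) 7: osnudiimub
3. b -> p, d -> t, g -> k, v -> f, z -> s / _ #: fires at position(s) 10: osnudiimup
surface: osnudiimup

cell ASPECT=ne, NUM=ra, GRD=ib:
underlying: osnu-ti-ba-ub
1. f -> v, p -> b, t -> d / V _ V: fires at position(s) 5: osnudibaub
2. o -> e, u -> i / F C0 _: no change
3. b -> p, d -> t, g -> k, v -> f, z -> s / _ #: fires at position(s) 10: osnudibaup
surface: osnudibaup

cell ASPECT=ne, NUM=ma, GRD=un:
underlying: osnu-gdu-tm-ub
1. f -> v, p -> b, t -> d / V _ V: no change
2. o -> e, u -> i / F C0 _: no change
3. b -> p, d -> t, g -> k, v -> f, z -> s / _ #: fires at position(s) 11: osnugdutmup
surface: osnugdutmup

cell ASPECT=so, NUM=ra, GRD=ib:
underlying: osnu-ti-ba-dgo
1. f -> v, p -> b, t -> d / V _ V: fires at position(s) 5: osnudibadgo
2. o -> e, u -> i / F C0 _: no change
3. b -> p, d -> t, g -> k, v -> f, z -> s / _ #: no change
surface: osnudibadgo

cell ASPECT=so, NUM=ra, GRD=un:
underlying: osnu-ti-tm-dgo
1. f -> v, p -> b, t -> d / V _ V: fires at position(s) 5: osnuditmdgo
2. o -> e, u -> i / F C0 _: fires at position(s) 11: osnuditmdge
3. b -> p, d -> t, g -> k, v -> f, z -> s / _ #: no change
surface: osnuditmdge


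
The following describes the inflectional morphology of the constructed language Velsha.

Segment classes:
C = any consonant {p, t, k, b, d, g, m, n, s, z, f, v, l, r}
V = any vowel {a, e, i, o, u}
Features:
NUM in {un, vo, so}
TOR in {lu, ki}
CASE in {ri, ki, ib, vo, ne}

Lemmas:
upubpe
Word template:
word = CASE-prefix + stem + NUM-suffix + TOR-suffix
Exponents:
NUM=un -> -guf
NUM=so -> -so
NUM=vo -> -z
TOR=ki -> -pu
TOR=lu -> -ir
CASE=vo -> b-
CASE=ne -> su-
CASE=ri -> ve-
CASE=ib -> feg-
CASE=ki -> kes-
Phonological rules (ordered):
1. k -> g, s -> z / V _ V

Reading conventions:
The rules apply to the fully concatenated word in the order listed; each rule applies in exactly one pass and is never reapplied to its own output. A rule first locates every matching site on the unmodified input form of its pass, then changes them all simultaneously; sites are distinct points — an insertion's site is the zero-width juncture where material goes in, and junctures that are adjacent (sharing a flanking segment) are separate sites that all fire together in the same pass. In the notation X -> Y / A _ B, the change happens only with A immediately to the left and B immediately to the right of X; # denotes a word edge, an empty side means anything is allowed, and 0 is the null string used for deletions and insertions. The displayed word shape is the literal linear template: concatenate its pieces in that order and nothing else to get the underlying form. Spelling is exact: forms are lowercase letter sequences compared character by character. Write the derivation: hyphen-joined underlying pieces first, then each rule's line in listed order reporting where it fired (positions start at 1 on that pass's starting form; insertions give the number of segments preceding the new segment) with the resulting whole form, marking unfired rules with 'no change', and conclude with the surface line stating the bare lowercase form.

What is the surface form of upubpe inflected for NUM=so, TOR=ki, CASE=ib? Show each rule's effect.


underlying: feg-upubpe-so-pu
1. k -> g, s -> z / V _ V: fires at position(s) 10: fegupubpezopu
surface: fegupubpezopu


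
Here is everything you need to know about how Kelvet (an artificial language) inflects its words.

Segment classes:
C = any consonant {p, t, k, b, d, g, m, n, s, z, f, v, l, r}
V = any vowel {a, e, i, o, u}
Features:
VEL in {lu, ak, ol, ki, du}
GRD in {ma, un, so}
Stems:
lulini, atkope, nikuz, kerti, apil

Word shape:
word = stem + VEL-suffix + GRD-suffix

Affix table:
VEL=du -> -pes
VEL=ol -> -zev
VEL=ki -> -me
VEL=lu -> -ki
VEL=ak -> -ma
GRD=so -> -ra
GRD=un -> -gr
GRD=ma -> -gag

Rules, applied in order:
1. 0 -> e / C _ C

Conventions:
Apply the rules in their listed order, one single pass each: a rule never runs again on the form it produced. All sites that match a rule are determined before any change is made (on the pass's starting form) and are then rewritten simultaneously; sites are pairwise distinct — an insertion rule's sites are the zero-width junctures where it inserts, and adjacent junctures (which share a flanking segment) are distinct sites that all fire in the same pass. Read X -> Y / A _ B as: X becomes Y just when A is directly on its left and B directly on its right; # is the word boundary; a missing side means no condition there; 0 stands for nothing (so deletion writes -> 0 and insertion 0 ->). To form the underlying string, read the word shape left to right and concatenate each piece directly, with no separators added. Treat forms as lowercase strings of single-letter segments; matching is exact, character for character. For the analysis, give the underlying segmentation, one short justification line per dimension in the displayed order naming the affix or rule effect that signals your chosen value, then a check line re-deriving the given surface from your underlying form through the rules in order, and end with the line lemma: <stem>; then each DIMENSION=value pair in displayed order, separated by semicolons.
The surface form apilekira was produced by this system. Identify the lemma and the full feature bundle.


underlying: apil-ki-ra
VEL=lu - signalled by the affix -ki
GRD=so - signalled by the affix -ra
check: apilkira -> apilekira
lemma: apil; VEL=lu; GRD=so


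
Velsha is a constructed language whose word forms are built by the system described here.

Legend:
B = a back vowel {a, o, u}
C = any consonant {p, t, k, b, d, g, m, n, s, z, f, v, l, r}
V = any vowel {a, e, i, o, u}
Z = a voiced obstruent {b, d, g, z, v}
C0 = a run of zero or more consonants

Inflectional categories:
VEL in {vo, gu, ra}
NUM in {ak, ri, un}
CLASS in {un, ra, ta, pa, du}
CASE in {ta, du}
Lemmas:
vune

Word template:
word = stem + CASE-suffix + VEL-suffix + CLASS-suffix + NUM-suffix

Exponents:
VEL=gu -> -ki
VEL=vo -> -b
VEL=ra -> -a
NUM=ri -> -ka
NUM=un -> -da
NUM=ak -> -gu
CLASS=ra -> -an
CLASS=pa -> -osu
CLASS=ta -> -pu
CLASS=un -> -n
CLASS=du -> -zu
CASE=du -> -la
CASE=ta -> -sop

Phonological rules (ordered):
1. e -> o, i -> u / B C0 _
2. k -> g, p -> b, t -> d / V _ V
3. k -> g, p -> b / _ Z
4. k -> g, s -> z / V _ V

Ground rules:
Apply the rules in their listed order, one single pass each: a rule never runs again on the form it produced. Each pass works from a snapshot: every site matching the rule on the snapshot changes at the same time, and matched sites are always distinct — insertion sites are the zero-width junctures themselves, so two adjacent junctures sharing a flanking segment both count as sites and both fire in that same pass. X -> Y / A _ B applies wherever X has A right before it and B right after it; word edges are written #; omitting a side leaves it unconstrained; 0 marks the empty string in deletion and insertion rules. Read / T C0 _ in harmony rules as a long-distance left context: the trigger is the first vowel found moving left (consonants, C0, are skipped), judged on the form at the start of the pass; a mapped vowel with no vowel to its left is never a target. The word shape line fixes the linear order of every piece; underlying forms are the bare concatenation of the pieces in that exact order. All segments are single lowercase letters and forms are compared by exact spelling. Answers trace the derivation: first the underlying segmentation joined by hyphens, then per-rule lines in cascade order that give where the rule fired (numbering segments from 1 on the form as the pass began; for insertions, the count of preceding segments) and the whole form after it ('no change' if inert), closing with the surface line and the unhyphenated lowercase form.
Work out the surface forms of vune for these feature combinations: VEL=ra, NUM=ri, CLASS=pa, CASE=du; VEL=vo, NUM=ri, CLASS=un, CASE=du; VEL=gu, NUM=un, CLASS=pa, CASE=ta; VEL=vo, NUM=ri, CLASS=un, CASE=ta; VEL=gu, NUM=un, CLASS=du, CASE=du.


cell VEL=ra, NUM=ri, CLASS=pa, CASE=du:
underlying: vune-la-a-osu-ka
1. e -> o, i -> u / B C0 _: fires at position(s) 4: vunolaaosuka
2. k -> g, p -> b, t -> d / V _ V: fires at position(s) 11: vunolaaosuga
3. k -> g, p -> b / _ Z: no change
4. k -> g, s -> z / V _ V: fires at position(s) 9: vunolaaozuga
surface: vunolaaozuga

cell VEL=vo, NUM=ri, CLASS=un, CASE=du:
underlying: vune-la-b-n-ka
1. e -> o, i -> u / B C0 _: fires at position(s) 4: vunolabnka
2. k -> g, p -> b, t -> d / V _ V: no change
3. k -> g, p -> b / _ Z: no change
4. k -> g, s -> z / V _ V: no change
surface: vunolabnka

cell VEL=gu, NUM=un, CLASS=pa, CASE=ta:
underlying: vune-sop-ki-osu-da
1. e -> o, i -> u / B C0 _: fires at position(s) 4, 9: vunosopkuosuda
2. k -> g, p -> b, t -> d / V _ V: no change
3. k -> g, p -> b / _ Z: no change
4. k -> g, s -> z / V _ V: fires at position(s) 5, 11: vunozopkuozuda
surface: vunozopkuozuda

cell VEL=vo, NUM=ri, CLASS=un, CASE=ta:
underlying: vune-sop-b-n-ka
1. e -> o, i -> u / B C0 _: fires at position(s) 4: vunosopbnka
2. k -> g, p -> b, t -> d / V _ V: no change
3. k -> g, p -> b / _ Z: fires at position(s) 7: vunosobbnka
4. k -> g, s -> z / V _ V: fires at position(s) 5: vunozobbnka
surface: vunozobbnka

cell VEL=gu, NUM=un, CLASS=du, CASE=du:
underlying: vune-la-ki-zu-da
1. e -> o, i -> u / B C0 _: fires at position(s) 4, 8: vunolakuzuda
2. k -> g, p -> b, t -> d / V _ V: fires at position(s) 7: vunolaguzuda
3. k -> g, p -> b / _ Z: no change
4. k -> g, s -> z / V _ V: no change
surface: vunolaguzuda


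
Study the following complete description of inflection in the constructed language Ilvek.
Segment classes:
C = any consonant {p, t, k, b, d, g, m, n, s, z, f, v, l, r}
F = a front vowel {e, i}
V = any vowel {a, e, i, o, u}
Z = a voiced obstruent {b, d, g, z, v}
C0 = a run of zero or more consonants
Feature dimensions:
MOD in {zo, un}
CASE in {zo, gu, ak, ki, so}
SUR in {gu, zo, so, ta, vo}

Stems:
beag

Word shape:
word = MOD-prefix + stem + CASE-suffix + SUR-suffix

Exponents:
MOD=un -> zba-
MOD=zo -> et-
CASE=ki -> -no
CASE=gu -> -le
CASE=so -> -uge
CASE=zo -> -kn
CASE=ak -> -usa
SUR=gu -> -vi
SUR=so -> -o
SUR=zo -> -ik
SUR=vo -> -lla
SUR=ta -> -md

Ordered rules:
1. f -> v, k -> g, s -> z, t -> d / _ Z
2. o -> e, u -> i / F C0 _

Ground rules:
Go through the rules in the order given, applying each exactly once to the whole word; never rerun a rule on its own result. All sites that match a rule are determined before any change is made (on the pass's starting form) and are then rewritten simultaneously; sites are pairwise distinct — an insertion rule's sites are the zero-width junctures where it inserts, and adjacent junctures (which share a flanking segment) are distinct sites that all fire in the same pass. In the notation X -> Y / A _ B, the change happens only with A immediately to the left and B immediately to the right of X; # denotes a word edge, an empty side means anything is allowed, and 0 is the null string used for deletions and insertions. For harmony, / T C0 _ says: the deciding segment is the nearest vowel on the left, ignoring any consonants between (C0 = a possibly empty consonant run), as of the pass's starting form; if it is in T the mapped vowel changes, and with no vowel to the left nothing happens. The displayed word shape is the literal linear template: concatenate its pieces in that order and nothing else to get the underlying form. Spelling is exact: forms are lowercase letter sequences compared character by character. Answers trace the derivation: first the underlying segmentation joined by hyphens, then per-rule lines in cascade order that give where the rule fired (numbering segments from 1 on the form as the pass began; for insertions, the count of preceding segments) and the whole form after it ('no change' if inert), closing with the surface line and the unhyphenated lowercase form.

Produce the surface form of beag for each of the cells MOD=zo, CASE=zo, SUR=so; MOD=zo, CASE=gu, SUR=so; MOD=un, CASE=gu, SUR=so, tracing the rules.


cell MOD=zo, CASE=zo, SUR=so:
underlying: et-beag-kn-o
1. f -> v, k -> g, s -> z, t -> d / _ Z: fires at position(s) 2: edbeagkno
2. o -> e, u -> i / F C0 _: no change
surface: edbeagkno

cell MOD=zo, CASE=gu, SUR=so:
underlying: et-beag-le-o
1. f -> v, k -> g, s -> z, t -> d / _ Z: fires at position(s) 2: edbeagleo
2. o -> e, u -> i / F C0 _: fires at position(s) 9: edbeaglee
surface: edbeaglee

cell MOD=un, CASE=gu, SUR=so:
underlying: zba-beag-le-o
1. f -> v, k -> g, s -> z, t -> d / _ Z: no change
2. o -> e, u -> i / F C0 _: fires at position(s) 10: zbabeaglee
surface: zbabeaglee


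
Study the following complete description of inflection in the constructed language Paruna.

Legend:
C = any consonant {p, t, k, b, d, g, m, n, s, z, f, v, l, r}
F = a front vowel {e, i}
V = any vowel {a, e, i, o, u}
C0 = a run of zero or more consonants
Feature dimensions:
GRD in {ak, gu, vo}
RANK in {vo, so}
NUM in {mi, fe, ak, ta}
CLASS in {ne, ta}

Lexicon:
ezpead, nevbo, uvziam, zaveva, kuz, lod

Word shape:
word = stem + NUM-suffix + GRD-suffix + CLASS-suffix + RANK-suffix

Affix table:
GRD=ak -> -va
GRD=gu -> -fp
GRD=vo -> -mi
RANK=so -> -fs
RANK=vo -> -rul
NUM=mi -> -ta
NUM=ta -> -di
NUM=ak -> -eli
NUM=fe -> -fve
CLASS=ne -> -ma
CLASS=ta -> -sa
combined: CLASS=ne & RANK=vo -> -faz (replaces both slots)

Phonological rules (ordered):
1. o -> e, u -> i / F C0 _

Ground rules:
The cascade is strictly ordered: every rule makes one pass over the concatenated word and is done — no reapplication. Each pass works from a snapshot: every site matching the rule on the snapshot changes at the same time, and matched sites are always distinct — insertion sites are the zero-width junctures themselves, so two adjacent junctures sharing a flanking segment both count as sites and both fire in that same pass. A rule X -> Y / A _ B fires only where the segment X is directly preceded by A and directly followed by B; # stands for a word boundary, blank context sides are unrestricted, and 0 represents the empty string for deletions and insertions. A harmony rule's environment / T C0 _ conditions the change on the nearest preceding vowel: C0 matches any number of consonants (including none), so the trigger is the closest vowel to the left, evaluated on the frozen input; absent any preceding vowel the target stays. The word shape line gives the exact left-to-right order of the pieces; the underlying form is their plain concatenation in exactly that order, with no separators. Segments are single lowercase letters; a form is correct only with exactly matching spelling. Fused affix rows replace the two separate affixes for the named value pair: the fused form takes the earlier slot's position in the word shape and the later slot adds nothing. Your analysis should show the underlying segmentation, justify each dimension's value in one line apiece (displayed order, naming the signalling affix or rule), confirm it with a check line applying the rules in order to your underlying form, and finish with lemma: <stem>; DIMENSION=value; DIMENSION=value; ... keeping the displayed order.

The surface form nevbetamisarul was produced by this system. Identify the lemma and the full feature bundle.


underlying: nevbo-ta-mi-sa-rul
GRD=vo - signalled by the affix -mi
RANK=vo - signalled by the affix -rul
NUM=mi - signalled by the affix -ta
CLASS=ta - signalled by the affix -sa
check: nevbotamisarul -> nevbetamisarul
lemma: nevbo; GRD=vo; RANK=vo; NUM=mi; CLASS=ta


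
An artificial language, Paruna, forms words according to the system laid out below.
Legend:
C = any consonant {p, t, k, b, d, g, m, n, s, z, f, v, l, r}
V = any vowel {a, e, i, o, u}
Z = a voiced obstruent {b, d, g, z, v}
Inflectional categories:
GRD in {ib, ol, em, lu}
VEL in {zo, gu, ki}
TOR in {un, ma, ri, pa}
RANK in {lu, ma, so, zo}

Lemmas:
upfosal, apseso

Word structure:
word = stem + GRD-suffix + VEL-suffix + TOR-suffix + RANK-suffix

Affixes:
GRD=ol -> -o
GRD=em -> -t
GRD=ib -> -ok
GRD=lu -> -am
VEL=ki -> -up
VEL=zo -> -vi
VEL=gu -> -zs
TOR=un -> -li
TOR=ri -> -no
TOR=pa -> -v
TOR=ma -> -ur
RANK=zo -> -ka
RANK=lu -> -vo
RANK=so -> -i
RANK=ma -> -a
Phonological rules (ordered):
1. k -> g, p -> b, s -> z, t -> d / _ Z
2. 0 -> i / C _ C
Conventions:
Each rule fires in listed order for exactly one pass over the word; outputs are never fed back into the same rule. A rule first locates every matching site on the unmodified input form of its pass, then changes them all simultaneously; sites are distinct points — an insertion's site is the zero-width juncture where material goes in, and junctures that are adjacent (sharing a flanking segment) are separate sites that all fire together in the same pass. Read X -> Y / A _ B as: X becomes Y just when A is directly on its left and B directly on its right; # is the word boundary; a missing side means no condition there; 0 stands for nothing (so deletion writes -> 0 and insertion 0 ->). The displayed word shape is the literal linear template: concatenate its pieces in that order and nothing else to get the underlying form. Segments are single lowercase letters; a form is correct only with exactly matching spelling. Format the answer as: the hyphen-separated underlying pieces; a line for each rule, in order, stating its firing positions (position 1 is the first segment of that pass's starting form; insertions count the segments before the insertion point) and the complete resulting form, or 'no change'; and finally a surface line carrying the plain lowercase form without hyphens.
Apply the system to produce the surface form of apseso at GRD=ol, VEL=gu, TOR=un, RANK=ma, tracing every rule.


underlying: apseso-o-zs-li-a
1. k -> g, p -> b, s -> z, t -> d / _ Z: no change
2. 0 -> i / C _ C: inserts after position(s) 2, 8, 9: apisesoozisilia
surface: apisesoozisilia


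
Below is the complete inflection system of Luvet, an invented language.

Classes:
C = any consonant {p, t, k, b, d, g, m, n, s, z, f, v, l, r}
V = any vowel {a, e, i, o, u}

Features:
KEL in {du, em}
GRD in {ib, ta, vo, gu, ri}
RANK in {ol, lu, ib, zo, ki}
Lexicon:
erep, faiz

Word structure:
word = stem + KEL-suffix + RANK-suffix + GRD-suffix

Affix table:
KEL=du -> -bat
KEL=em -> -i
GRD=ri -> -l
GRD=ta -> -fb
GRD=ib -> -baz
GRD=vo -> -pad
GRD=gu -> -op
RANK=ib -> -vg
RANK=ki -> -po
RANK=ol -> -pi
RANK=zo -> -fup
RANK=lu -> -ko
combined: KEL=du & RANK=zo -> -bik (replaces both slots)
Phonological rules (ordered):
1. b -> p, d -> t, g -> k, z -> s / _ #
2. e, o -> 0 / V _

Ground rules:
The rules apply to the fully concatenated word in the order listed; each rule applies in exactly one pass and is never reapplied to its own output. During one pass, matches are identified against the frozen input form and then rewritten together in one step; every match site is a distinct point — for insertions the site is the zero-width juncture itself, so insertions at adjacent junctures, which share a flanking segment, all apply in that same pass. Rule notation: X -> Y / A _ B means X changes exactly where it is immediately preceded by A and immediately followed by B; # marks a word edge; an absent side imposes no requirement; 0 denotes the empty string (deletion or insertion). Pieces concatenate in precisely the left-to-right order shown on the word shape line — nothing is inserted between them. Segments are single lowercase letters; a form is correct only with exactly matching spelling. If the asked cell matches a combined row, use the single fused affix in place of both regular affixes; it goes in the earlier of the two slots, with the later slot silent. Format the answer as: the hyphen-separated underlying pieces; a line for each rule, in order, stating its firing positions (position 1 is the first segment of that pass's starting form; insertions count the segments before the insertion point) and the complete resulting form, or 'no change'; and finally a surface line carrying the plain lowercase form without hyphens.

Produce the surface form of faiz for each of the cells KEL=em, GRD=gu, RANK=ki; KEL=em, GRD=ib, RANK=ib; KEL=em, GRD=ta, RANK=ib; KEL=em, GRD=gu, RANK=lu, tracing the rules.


cell KEL=em, GRD=gu, RANK=ki:
underlying: faiz-i-po-op
1. b -> p, d -> t, g -> k, z -> s / _ #: no change
2. e, o -> 0 / V _: fires at position(s) 8: faizipop
surface: faizipop

cell KEL=em, GRD=ib, RANK=ib:
underlying: faiz-i-vg-baz
1. b -> p, d -> t, g -> k, z -> s / _ #: fires at position(s) 10: faizivgbas
2. e, o -> 0 / V _: no change
surface: faizivgbas

cell KEL=em, GRD=ta, RANK=ib:
underlying: faiz-i-vg-fb
1. b -> p, d -> t, g -> k, z -> s / _ #: fires at position(s) 9: faizivgfp
2. e, o -> 0 / V _: no change
surface: faizivgfp

cell KEL=em, GRD=gu, RANK=lu:
underlying: faiz-i-ko-op
1. b -> p, d -> t, g -> k, z -> s / _ #: no change
2. e, o -> 0 / V _: fires at position(s) 8: faizikop
surface: faizikop


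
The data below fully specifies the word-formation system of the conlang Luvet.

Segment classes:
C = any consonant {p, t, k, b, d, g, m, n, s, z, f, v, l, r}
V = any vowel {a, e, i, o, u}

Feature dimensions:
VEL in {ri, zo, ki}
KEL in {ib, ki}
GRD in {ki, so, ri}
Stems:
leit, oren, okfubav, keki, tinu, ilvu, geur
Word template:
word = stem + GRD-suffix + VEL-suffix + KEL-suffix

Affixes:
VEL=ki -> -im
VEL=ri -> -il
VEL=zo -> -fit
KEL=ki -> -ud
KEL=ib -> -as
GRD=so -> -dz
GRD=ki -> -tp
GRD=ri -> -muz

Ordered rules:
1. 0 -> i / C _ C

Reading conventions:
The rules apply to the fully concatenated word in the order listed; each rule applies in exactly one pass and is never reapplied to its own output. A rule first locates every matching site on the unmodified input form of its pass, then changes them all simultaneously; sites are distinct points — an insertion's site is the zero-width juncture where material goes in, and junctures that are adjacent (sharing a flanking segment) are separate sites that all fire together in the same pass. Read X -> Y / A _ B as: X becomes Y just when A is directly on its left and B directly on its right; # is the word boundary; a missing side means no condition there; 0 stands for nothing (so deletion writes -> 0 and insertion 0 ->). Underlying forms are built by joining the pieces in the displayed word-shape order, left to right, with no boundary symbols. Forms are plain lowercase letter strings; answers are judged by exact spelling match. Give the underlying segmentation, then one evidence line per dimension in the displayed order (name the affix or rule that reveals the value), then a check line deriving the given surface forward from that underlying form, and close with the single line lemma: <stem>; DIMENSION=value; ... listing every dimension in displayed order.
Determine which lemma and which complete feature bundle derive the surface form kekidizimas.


underlying: keki-dz-im-as
VEL=ki - signalled by the affix -im
KEL=ib - signalled by the affix -as
GRD=so - signalled by the affix -dz
check: kekidzimas -> kekidizimas
lemma: keki; VEL=ki; KEL=ib; GRD=so


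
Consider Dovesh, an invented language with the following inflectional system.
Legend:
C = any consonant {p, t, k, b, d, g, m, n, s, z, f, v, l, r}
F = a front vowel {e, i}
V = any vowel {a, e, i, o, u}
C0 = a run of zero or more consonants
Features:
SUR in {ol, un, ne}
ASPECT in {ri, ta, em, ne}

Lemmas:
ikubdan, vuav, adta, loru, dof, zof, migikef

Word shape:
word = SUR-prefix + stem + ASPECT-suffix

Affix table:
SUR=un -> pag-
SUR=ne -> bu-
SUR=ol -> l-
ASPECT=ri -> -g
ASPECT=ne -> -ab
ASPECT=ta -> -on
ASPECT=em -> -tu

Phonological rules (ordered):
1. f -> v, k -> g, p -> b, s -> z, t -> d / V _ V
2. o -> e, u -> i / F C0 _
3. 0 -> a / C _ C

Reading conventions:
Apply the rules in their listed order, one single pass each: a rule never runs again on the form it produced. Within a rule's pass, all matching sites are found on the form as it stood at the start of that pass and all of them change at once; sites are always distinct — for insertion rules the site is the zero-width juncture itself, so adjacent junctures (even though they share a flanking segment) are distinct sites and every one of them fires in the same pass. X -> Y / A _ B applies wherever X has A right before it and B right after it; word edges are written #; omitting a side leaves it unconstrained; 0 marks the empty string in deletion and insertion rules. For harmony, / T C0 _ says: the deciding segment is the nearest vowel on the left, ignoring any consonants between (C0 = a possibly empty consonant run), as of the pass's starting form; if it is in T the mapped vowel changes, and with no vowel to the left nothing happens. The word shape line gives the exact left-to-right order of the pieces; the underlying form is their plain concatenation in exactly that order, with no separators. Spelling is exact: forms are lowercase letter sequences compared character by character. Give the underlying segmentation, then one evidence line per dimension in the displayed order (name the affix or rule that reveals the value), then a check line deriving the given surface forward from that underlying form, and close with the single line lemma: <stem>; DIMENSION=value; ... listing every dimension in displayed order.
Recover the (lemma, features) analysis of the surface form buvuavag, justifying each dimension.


underlying: bu-vuav-g
SUR=ne - signalled by the affix bu-
ASPECT=ri - signalled by the affix -g
check: buvuavg -> buvuavg -> buvuavg -> buvuavag
lemma: vuav; SUR=ne; ASPECT=ri


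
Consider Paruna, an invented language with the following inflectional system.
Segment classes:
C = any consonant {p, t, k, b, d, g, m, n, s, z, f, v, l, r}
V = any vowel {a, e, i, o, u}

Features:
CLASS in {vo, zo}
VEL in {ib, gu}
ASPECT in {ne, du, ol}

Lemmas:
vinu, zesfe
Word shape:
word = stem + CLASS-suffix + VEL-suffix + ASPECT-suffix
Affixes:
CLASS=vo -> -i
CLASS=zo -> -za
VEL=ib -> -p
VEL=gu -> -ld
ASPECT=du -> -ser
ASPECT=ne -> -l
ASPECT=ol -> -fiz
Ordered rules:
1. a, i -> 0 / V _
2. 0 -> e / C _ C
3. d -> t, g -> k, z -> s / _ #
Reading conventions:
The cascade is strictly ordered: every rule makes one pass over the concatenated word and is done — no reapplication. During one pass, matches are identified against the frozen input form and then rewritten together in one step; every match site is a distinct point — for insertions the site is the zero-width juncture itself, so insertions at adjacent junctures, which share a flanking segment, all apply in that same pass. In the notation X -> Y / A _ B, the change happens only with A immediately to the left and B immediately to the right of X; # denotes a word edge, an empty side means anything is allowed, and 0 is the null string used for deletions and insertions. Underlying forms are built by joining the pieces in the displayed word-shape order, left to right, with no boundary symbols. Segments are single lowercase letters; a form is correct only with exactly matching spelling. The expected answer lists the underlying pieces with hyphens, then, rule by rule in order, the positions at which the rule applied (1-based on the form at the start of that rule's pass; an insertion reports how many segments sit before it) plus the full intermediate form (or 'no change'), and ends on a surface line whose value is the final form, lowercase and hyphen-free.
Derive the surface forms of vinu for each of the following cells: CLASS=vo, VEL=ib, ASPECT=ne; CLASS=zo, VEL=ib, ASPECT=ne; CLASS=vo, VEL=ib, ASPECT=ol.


cell CLASS=vo, VEL=ib, ASPECT=ne:
underlying: vinu-i-p-l
1. a, i -> 0 / V _: fires at position(s) 5: vinupl
2. 0 -> e / C _ C: inserts after position(s) 5: vinupel
3. d -> t, g -> k, z -> s / _ #: no change
surface: vinupel

cell CLASS=zo, VEL=ib, ASPECT=ne:
underlying: vinu-za-p-l
1. a, i -> 0 / V _: no change
2. 0 -> e / C _ C: inserts after position(s) 7: vinuzapel
3. d -> t, g -> k, z -> s / _ #: no change
surface: vinuzapel

cell CLASS=vo, VEL=ib, ASPECT=ol:
underlying: vinu-i-p-fiz
1. a, i -> 0 / V _: fires at position(s) 5: vinupfiz
2. 0 -> e / C _ C: inserts after position(s) 5: vinupefiz
3. d -> t, g -> k, z -> s / _ #: fires at position(s) 9: vinupefis
surface: vinupefis


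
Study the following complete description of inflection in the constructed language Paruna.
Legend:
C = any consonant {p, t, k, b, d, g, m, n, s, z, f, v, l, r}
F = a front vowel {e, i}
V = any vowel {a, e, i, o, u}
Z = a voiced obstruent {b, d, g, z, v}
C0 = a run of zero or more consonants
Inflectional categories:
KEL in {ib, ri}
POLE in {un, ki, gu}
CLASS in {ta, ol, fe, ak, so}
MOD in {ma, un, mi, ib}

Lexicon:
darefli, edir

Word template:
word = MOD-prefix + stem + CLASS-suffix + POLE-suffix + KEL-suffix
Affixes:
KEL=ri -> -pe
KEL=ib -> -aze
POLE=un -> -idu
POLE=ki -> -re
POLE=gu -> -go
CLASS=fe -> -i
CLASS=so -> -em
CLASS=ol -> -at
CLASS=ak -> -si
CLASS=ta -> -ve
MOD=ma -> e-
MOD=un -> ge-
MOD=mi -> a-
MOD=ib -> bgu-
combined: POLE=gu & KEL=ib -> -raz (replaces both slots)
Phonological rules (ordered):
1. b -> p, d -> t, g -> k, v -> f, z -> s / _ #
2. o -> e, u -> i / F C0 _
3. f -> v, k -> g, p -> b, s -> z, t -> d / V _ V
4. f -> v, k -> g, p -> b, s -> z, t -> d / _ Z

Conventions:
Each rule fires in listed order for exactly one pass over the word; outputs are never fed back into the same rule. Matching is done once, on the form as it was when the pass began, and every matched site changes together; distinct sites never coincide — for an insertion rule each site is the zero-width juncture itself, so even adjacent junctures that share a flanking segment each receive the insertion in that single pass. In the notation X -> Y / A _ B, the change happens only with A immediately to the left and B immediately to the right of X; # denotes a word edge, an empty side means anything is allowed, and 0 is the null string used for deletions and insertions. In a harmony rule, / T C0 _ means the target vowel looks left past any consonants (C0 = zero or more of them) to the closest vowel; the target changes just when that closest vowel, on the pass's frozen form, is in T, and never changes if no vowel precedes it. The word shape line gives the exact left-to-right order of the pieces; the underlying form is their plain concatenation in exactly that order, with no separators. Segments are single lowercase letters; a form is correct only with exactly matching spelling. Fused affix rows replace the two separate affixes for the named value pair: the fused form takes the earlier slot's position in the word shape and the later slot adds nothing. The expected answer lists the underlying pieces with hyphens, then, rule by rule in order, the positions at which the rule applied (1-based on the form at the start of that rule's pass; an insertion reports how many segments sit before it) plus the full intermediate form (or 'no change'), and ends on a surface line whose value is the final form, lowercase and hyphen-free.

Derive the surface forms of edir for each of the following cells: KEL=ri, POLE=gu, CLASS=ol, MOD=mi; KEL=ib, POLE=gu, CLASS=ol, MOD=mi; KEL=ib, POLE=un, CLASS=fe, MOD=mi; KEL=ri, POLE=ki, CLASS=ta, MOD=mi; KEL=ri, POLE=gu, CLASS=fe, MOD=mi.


cell KEL=ri, POLE=gu, CLASS=ol, MOD=mi:
underlying: a-edir-at-go-pe
1. b -> p, d -> t, g -> k, v -> f, z -> s / _ #: no change
2. o -> e, u -> i / F C0 _: no change
3. f -> v, k -> g, p -> b, s -> z, t -> d / V _ V: fires at position(s) 10: aediratgobe
4. f -> v, k -> g, p -> b, s -> z, t -> d / _ Z: fires at position(s) 7: aediradgobe
surface: aediradgobe

cell KEL=ib, POLE=gu, CLASS=ol, MOD=mi:
underlying: a-edir-at-raz
1. b -> p, d -> t, g -> k, v -> f, z -> s / _ #: fires at position(s) 10: aediratras
2. o -> e, u -> i / F C0 _: no change
3. f -> v, k -> g, p -> b, s -> z, t -> d / V _ V: no change
4. f -> v, k -> g, p -> b, s -> z, t -> d / _ Z: no change
surface: aediratras

cell KEL=ib, POLE=un, CLASS=fe, MOD=mi:
underlying: a-edir-i-idu-aze
1. b -> p, d -> t, g -> k, v -> f, z -> s / _ #: no change
2. o -> e, u -> i / F C0 _: fires at position(s) 9: aediriidiaze
3. f -> v, k -> g, p -> b, s -> z, t -> d / V _ V: no change
4. f -> v, k -> g, p -> b, s -> z, t -> d / _ Z: no change
surface: aediriidiaze

cell KEL=ri, POLE=ki, CLASS=ta, MOD=mi:
underlying: a-edir-ve-re-pe
1. b -> p, d -> t, g -> k, v -> f, z -> s / _ #: no change
2. o -> e, u -> i / F C0 _: no change
3. f -> v, k -> g, p -> b, s -> z, t -> d / V _ V: fires at position(s) 10: aedirverebe
4. f -> v, k -> g, p -> b, s -> z, t -> d / _ Z: no change
surface: aedirverebe

cell KEL=ri, POLE=gu, CLASS=fe, MOD=mi:
underlying: a-edir-i-go-pe
1. b -> p, d -> t, g -> k, v -> f, z -> s / _ #: no change
2. o -> e, u -> i / F C0 _: fires at position(s) 8: aedirigepe
3. f -> v, k -> g, p -> b, s -> z, t -> d / V _ V: fires at position(s) 9: aedirigebe
4. f -> v, k -> g, p -> b, s -> z, t -> d / _ Z: no change
surface: aedirigebe


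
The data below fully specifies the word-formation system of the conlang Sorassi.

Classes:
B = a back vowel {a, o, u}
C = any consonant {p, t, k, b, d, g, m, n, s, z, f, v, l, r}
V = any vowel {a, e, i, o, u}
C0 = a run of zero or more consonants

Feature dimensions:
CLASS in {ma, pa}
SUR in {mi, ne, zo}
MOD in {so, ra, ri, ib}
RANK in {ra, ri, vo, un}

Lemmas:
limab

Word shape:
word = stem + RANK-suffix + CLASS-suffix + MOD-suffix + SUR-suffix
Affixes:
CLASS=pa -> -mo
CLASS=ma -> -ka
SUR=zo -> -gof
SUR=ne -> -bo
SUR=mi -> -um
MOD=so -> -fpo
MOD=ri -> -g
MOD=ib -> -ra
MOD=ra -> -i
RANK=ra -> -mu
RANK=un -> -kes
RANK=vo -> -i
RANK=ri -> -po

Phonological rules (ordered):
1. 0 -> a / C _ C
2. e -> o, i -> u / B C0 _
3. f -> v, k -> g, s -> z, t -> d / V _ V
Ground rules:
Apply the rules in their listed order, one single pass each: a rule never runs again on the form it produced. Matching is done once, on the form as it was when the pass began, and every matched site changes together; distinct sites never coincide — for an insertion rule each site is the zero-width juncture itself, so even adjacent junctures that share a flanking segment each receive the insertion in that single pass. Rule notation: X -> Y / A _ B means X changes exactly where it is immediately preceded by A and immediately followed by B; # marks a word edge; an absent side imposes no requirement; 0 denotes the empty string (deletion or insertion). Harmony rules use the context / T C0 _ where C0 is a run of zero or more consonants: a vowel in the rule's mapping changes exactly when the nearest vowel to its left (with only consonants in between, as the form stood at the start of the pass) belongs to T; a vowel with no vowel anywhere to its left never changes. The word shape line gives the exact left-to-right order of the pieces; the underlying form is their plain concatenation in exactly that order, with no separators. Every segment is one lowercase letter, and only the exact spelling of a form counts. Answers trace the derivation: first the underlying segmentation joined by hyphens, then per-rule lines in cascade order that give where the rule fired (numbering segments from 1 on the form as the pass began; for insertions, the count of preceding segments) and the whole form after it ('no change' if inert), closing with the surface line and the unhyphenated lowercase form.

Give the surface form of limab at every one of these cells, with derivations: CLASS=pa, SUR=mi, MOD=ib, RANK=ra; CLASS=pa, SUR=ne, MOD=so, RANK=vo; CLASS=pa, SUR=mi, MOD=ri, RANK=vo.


cell CLASS=pa, SUR=mi, MOD=ib, RANK=ra:
underlying: limab-mu-mo-ra-um
1. 0 -> a / C _ C: inserts after position(s) 5: limabamumoraum
2. e -> o, i -> u / B C0 _: no change
3. f -> v, k -> g, s -> z, t -> d / V _ V: no change
surface: limabamumoraum

cell CLASS=pa, SUR=ne, MOD=so, RANK=vo:
underlying: limab-i-mo-fpo-bo
1. 0 -> a / C _ C: inserts after position(s) 9: limabimofapobo
2. e -> o, i -> u / B C0 _: fires at position(s) 6: limabumofapobo
3. f -> v, k -> g, s -> z, t -> d / V _ V: fires at position(s) 9: limabumovapobo
surface: limabumovapobo

cell CLASS=pa, SUR=mi, MOD=ri, RANK=vo:
underlying: limab-i-mo-g-um
1. 0 -> a / C _ C: no change
2. e -> o, i -> u / B C0 _: fires at position(s) 6: limabumogum
3. f -> v, k -> g, s -> z, t -> d / V _ V: no change
surface: limabumogum
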